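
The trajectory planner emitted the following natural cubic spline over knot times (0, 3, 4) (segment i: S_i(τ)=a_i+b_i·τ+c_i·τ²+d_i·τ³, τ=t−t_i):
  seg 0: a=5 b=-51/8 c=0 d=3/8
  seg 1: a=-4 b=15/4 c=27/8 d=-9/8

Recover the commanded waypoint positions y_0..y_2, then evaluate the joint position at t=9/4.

y_0=5 y_1=-4 y_2=2
S(9/4) = -2597/512

y_0 = S_0(0) = a_0 = 5
y_1 = S_1(0) = a_1 = -4
y_2 = S_1(1) = 2
t_q=9/4 is in segment 0 (τ=9/4); S_0(τ)=-2597/512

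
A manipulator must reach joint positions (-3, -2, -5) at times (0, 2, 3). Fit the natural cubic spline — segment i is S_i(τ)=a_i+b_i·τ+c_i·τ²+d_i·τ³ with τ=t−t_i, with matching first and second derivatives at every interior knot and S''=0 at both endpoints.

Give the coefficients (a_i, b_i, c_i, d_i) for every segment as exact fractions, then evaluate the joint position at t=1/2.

Δ: Δ0=1/2, Δ1=-3
row 1: diag=6, rhs=-21; c'=1/6, d'=-7/2
back: M1=-7/2
M: M0=0, M1=-7/2, M2=0
seg 0: a=-3, c=M0/2=0, d=(M1−M0)/(6·2)=-7/24, b=Δ0−h0·(2M0+M1)/6=5/3
seg 1: a=-2, c=M1/2=-7/4, d=(M2−M1)/(6·1)=7/12, b=Δ1−h1·(2M1+M2)/6=-11/6
t_q=1/2 → seg 0, τ=1/2; S=-3+5/3·τ+0·τ²+-7/24·τ³=-141/64

  seg 0: a=-3 b=5/3 c=0 d=-7/24
  seg 1: a=-2 b=-11/6 c=-7/4 d=7/12
S(1/2) = -141/64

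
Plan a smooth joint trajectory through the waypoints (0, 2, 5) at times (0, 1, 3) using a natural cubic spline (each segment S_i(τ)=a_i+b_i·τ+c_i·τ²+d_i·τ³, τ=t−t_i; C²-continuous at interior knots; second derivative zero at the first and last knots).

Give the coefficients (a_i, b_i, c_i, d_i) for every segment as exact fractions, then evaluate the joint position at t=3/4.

Δ: Δ0=2, Δ1=3/2
row 1: diag=6, rhs=-3; c'=1/3, d'=-1/2
back: M1=-1/2
M: M0=0, M1=-1/2, M2=0
seg 0: a=0, c=M0/2=0, d=(M1−M0)/(6·1)=-1/12, b=Δ0−h0·(2M0+M1)/6=25/12
seg 1: a=2, c=M1/2=-1/4, d=(M2−M1)/(6·2)=1/24, b=Δ1−h1·(2M1+M2)/6=11/6
t_q=3/4 → seg 0, τ=3/4; S=0+25/12·τ+0·τ²+-1/12·τ³=391/256

  seg 0: a=0 b=25/12 c=0 d=-1/12
  seg 1: a=2 b=11/6 c=-1/4 d=1/24
S(3/4) = 391/256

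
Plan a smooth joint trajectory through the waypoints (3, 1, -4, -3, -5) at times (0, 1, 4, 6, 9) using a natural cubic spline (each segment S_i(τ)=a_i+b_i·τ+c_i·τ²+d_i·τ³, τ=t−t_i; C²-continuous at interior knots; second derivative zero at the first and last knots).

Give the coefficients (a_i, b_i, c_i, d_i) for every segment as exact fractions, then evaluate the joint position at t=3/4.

Δ: Δ0=-2, Δ1=-5/3, Δ2=1/2, Δ3=-2/3
row 1: diag=8, rhs=2; c'=3/8, d'=1/4
row 2: denom=10−3·3/8=71/8; d'=(13−3·1/4)/(71/8)=98/71
row 3: denom=10−2·16/71=678/71; d'=(-7−2·98/71)/(678/71)=-231/226
back: M3=-231/226
back: M2=98/71−16/71·-231/226=182/113
back: M1=1/4−3/8·182/113=-40/113
M: M0=0, M1=-40/113, M2=182/113, M3=-231/226, M4=0
seg 0: a=3, c=M0/2=0, d=(M1−M0)/(6·1)=-20/339, b=Δ0−h0·(2M0+M1)/6=-658/339
seg 1: a=1, c=M1/2=-20/113, d=(M2−M1)/(6·3)=37/339, b=Δ1−h1·(2M1+M2)/6=-718/339
seg 2: a=-4, c=M2/2=91/113, d=(M3−M2)/(6·2)=-595/2712, b=Δ2−h2·(2M2+M3)/6=-79/339
seg 3: a=-3, c=M3/2=-231/452, d=(M4−M3)/(6·3)=77/1356, b=Δ3−h3·(2M3+M4)/6=241/678
t_q=3/4 → seg 0, τ=3/4; S=3+-658/339·τ+0·τ²+-20/339·τ³=2747/1808

  seg 0: a=3 b=-658/339 c=0 d=-20/339
  seg 1: a=1 b=-718/339 c=-20/113 d=37/339
  seg 2: a=-4 b=-79/339 c=91/113 d=-595/2712
  seg 3: a=-3 b=241/678 c=-231/452 d=77/1356
S(3/4) = 2747/1808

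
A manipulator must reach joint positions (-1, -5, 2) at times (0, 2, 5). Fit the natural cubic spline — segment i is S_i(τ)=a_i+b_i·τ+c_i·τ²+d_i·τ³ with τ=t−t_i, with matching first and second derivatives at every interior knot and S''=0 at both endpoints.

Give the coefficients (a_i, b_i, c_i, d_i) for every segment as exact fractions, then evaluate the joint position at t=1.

Δ: Δ0=-2, Δ1=7/3
row 1: diag=10, rhs=26; c'=3/10, d'=13/5
back: M1=13/5
M: M0=0, M1=13/5, M2=0
seg 0: a=-1, c=M0/2=0, d=(M1−M0)/(6·2)=13/60, b=Δ0−h0·(2M0+M1)/6=-43/15
seg 1: a=-5, c=M1/2=13/10, d=(M2−M1)/(6·3)=-13/90, b=Δ1−h1·(2M1+M2)/6=-4/15
t_q=1 → seg 0, τ=1; S=-1+-43/15·τ+0·τ²+13/60·τ³=-73/20

  seg 0: a=-1 b=-43/15 c=0 d=13/60
  seg 1: a=-5 b=-4/15 c=13/10 d=-13/90
S(1) = -73/20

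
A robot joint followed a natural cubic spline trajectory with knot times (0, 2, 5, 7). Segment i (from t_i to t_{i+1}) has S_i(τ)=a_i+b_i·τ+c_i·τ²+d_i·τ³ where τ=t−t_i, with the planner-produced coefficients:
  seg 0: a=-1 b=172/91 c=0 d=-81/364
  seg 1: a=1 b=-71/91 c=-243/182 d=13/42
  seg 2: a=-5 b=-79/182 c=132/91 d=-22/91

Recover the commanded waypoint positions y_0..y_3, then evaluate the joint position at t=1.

y_0=-1 y_1=1 y_2=-5 y_3=-2
S(1) = 243/364

y_0 = S_0(0) = a_0 = -1
y_1 = S_1(0) = a_1 = 1
y_2 = S_2(0) = a_2 = -5
y_3 = S_2(2) = -2
t_q=1 is in segment 0 (τ=1); S_0(τ)=243/364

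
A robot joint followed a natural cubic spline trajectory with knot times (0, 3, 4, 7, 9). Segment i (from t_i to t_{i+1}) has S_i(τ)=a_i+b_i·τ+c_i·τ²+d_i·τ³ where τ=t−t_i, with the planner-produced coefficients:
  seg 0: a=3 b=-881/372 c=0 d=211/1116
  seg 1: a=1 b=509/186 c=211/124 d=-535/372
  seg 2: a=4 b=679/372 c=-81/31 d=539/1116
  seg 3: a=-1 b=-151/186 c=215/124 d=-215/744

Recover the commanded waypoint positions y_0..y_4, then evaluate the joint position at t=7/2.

y_0=3 y_1=1 y_2=4 y_3=-1 y_4=2
S(7/2) = 2593/992

y_0 = S_0(0) = a_0 = 3
y_1 = S_1(0) = a_1 = 1
y_2 = S_2(0) = a_2 = 4
y_3 = S_3(0) = a_3 = -1
y_4 = S_3(2) = 2
t_q=7/2 is in segment 1 (τ=1/2); S_1(τ)=2593/992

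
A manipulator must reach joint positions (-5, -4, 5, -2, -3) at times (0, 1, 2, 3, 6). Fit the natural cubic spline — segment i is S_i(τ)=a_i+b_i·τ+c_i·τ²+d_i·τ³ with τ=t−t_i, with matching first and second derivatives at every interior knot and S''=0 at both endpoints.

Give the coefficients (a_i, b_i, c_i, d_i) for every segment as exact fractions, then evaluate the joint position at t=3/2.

Δ: Δ0=1, Δ1=9, Δ2=-7, Δ3=-1/3
row 1: diag=4, rhs=48; c'=1/4, d'=12
row 2: denom=4−1·1/4=15/4; d'=(-96−1·12)/(15/4)=-144/5
row 3: denom=8−1·4/15=116/15; d'=(40−1·-144/5)/(116/15)=258/29
back: M3=258/29
back: M2=-144/5−4/15·258/29=-904/29
back: M1=12−1/4·-904/29=574/29
M: M0=0, M1=574/29, M2=-904/29, M3=258/29, M4=0
seg 0: a=-5, c=M0/2=0, d=(M1−M0)/(6·1)=287/87, b=Δ0−h0·(2M0+M1)/6=-200/87
seg 1: a=-4, c=M1/2=287/29, d=(M2−M1)/(6·1)=-739/87, b=Δ1−h1·(2M1+M2)/6=661/87
seg 2: a=5, c=M2/2=-452/29, d=(M3−M2)/(6·1)=581/87, b=Δ2−h2·(2M2+M3)/6=166/87
seg 3: a=-2, c=M3/2=129/29, d=(M4−M3)/(6·3)=-43/87, b=Δ3−h3·(2M3+M4)/6=-803/87
t_q=3/2 → seg 1, τ=1/2; S=-4+661/87·τ+287/29·τ²+-739/87·τ³=281/232

  seg 0: a=-5 b=-200/87 c=0 d=287/87
  seg 1: a=-4 b=661/87 c=287/29 d=-739/87
  seg 2: a=5 b=166/87 c=-452/29 d=581/87
  seg 3: a=-2 b=-803/87 c=129/29 d=-43/87
S(3/2) = 281/232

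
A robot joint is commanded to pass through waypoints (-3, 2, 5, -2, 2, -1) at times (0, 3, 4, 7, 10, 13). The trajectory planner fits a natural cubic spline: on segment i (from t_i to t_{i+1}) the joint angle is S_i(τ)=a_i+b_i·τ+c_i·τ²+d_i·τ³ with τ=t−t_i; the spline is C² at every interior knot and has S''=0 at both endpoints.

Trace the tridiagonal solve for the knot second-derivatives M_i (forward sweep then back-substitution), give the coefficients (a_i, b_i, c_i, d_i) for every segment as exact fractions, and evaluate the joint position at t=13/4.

  seg 0: a=-3 b=692/849 c=0 d=241/2547
  seg 1: a=2 b=2861/849 c=241/283 d=-1037/849
  seg 2: a=5 b=1196/849 c=-796/283 d=443/849
  seg 3: a=-2 b=-1171/849 c=533/283 d=-2494/7641
  seg 4: a=2 b=941/849 c=-895/849 d=895/7641
S(13/4) = 52101/18112

Δ: Δ0=5/3, Δ1=3, Δ2=-7/3, Δ3=4/3, Δ4=-1
row 1: diag=8, rhs=8; c'=1/8, d'=1
row 2: denom=8−1·1/8=63/8; d'=(-32−1·1)/(63/8)=-88/21
row 3: denom=12−3·8/21=76/7; d'=(22−3·-88/21)/(76/7)=121/38
row 4: denom=12−3·21/76=849/76; d'=(-14−3·121/38)/(849/76)=-1790/849
back: M4=-1790/849
back: M3=121/38−21/76·-1790/849=1066/283
back: M2=-88/21−8/21·1066/283=-1592/283
back: M1=1−1/8·-1592/283=482/283
M: M0=0, M1=482/283, M2=-1592/283, M3=1066/283, M4=-1790/849, M5=0
seg 0: a=-3, c=M0/2=0, d=(M1−M0)/(6·3)=241/2547, b=Δ0−h0·(2M0+M1)/6=692/849
seg 1: a=2, c=M1/2=241/283, d=(M2−M1)/(6·1)=-1037/849, b=Δ1−h1·(2M1+M2)/6=2861/849
seg 2: a=5, c=M2/2=-796/283, d=(M3−M2)/(6·3)=443/849, b=Δ2−h2·(2M2+M3)/6=1196/849
seg 3: a=-2, c=M3/2=533/283, d=(M4−M3)/(6·3)=-2494/7641, b=Δ3−h3·(2M3+M4)/6=-1171/849
seg 4: a=2, c=M4/2=-895/849, d=(M5−M4)/(6·3)=895/7641, b=Δ4−h4·(2M4+M5)/6=941/849
t_q=13/4 → seg 1, τ=1/4; S=2+2861/849·τ+241/283·τ²+-1037/849·τ³=52101/18112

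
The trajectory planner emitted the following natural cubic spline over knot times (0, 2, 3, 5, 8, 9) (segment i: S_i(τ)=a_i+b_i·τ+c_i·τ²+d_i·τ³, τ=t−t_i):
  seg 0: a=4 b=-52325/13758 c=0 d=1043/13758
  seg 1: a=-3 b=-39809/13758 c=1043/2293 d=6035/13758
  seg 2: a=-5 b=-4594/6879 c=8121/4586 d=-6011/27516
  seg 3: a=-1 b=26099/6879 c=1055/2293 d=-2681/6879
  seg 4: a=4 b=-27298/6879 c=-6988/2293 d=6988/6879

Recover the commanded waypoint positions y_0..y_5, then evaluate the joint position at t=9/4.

y_0 = S_0(0) = a_0 = 4
y_1 = S_1(0) = a_1 = -3
y_2 = S_2(0) = a_2 = -5
y_3 = S_3(0) = a_3 = -1
y_4 = S_4(0) = a_4 = 4
y_5 = S_4(1) = -2
t_q=9/4 is in segment 1 (τ=1/4); S_1(τ)=-1082471/293504

y_0=4 y_1=-3 y_2=-5 y_3=-1 y_4=4 y_5=-2
S(9/4) = -1082471/293504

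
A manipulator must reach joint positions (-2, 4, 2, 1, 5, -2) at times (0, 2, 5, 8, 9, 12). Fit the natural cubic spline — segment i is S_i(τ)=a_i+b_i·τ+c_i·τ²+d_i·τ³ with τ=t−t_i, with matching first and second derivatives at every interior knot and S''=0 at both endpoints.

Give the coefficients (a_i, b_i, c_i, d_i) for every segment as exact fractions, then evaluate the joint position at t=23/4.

Δ: Δ0=3, Δ1=-2/3, Δ2=-1/3, Δ3=4, Δ4=-7/3
row 1: diag=10, rhs=-22; c'=3/10, d'=-11/5
row 2: denom=12−3·3/10=111/10; d'=(2−3·-11/5)/(111/10)=86/111
row 3: denom=8−3·10/37=266/37; d'=(26−3·86/111)/(266/37)=438/133
row 4: denom=8−1·37/266=2091/266; d'=(-38−1·438/133)/(2091/266)=-10984/2091
back: M4=-10984/2091
back: M3=438/133−37/266·-10984/2091=8414/2091
back: M2=86/111−10/37·8414/2091=-218/697
back: M1=-11/5−3/10·-218/697=-1468/697
M: M0=0, M1=-1468/697, M2=-218/697, M3=8414/2091, M4=-10984/2091, M5=0
seg 0: a=-2, c=M0/2=0, d=(M1−M0)/(6·2)=-367/2091, b=Δ0−h0·(2M0+M1)/6=7741/2091
seg 1: a=4, c=M1/2=-734/697, d=(M2−M1)/(6·3)=625/6273, b=Δ1−h1·(2M1+M2)/6=3337/2091
seg 2: a=2, c=M2/2=-109/697, d=(M3−M2)/(6·3)=4534/18819, b=Δ2−h2·(2M2+M3)/6=-250/123
seg 3: a=1, c=M3/2=4207/2091, d=(M4−M3)/(6·1)=-3233/2091, b=Δ3−h3·(2M3+M4)/6=7390/2091
seg 4: a=5, c=M4/2=-5492/2091, d=(M5−M4)/(6·3)=5492/18819, b=Δ4−h4·(2M4+M5)/6=2035/697
t_q=23/4 → seg 2, τ=3/4; S=2+-250/123·τ+-109/697·τ²+4534/18819·τ³=10913/22304

  seg 0: a=-2 b=7741/2091 c=0 d=-367/2091
  seg 1: a=4 b=3337/2091 c=-734/697 d=625/6273
  seg 2: a=2 b=-250/123 c=-109/697 d=4534/18819
  seg 3: a=1 b=7390/2091 c=4207/2091 d=-3233/2091
  seg 4: a=5 b=2035/697 c=-5492/2091 d=5492/18819
S(23/4) = 10913/22304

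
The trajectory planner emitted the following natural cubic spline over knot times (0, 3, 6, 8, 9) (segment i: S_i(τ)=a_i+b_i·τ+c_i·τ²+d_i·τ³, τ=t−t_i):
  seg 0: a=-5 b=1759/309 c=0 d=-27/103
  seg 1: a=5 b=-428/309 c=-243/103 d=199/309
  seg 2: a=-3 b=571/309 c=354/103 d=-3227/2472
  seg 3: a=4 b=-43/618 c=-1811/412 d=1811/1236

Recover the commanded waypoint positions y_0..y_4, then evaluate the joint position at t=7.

y_0 = S_0(0) = a_0 = -5
y_1 = S_1(0) = a_1 = 5
y_2 = S_2(0) = a_2 = -3
y_3 = S_3(0) = a_3 = 4
y_4 = S_3(1) = 1
t_q=7 is in segment 2 (τ=1); S_2(τ)=807/824

y_0=-5 y_1=5 y_2=-3 y_3=4 y_4=1
S(7) = 807/824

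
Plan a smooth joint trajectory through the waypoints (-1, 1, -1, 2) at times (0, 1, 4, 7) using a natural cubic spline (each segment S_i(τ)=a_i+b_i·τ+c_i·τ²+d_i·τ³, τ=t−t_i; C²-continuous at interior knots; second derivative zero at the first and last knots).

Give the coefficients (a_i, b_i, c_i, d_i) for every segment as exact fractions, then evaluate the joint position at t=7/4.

Δ: Δ0=2, Δ1=-2/3, Δ2=1
row 1: diag=8, rhs=-16; c'=3/8, d'=-2
row 2: denom=12−3·3/8=87/8; d'=(10−3·-2)/(87/8)=128/87
back: M2=128/87
back: M1=-2−3/8·128/87=-74/29
M: M0=0, M1=-74/29, M2=128/87, M3=0
seg 0: a=-1, c=M0/2=0, d=(M1−M0)/(6·1)=-37/87, b=Δ0−h0·(2M0+M1)/6=211/87
seg 1: a=1, c=M1/2=-37/29, d=(M2−M1)/(6·3)=175/783, b=Δ1−h1·(2M1+M2)/6=100/87
seg 2: a=-1, c=M2/2=64/87, d=(M3−M2)/(6·3)=-64/783, b=Δ2−h2·(2M2+M3)/6=-41/87
t_q=7/4 → seg 1, τ=3/4; S=1+100/87·τ+-37/29·τ²+175/783·τ³=2299/1856

  seg 0: a=-1 b=211/87 c=0 d=-37/87
  seg 1: a=1 b=100/87 c=-37/29 d=175/783
  seg 2: a=-1 b=-41/87 c=64/87 d=-64/783
S(7/4) = 2299/1856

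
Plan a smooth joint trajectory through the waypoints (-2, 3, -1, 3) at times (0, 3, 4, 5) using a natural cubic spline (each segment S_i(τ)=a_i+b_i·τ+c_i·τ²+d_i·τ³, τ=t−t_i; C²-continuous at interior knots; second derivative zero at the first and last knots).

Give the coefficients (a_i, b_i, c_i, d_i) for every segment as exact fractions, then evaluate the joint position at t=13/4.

  seg 0: a=-2 b=431/93 c=0 d=-92/279
  seg 1: a=3 b=-397/93 c=-92/31 d=301/93
  seg 2: a=-1 b=-46/93 c=209/31 d=-209/93
S(13/4) = 3567/1984

Δ: Δ0=5/3, Δ1=-4, Δ2=4
row 1: diag=8, rhs=-34; c'=1/8, d'=-17/4
row 2: denom=4−1·1/8=31/8; d'=(48−1·-17/4)/(31/8)=418/31
back: M2=418/31
back: M1=-17/4−1/8·418/31=-184/31
M: M0=0, M1=-184/31, M2=418/31, M3=0
seg 0: a=-2, c=M0/2=0, d=(M1−M0)/(6·3)=-92/279, b=Δ0−h0·(2M0+M1)/6=431/93
seg 1: a=3, c=M1/2=-92/31, d=(M2−M1)/(6·1)=301/93, b=Δ1−h1·(2M1+M2)/6=-397/93
seg 2: a=-1, c=M2/2=209/31, d=(M3−M2)/(6·1)=-209/93, b=Δ2−h2·(2M2+M3)/6=-46/93
t_q=13/4 → seg 1, τ=1/4; S=3+-397/93·τ+-92/31·τ²+301/93·τ³=3567/1984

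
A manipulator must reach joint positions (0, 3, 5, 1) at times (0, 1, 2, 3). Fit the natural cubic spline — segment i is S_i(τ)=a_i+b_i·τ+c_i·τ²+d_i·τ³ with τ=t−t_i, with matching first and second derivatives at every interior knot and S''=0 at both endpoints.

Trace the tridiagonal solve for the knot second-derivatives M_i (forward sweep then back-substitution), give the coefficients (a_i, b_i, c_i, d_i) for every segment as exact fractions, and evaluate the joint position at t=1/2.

Δ: Δ0=3, Δ1=2, Δ2=-4
row 1: diag=4, rhs=-6; c'=1/4, d'=-3/2
row 2: denom=4−1·1/4=15/4; d'=(-36−1·-3/2)/(15/4)=-46/5
back: M2=-46/5
back: M1=-3/2−1/4·-46/5=4/5
M: M0=0, M1=4/5, M2=-46/5, M3=0
seg 0: a=0, c=M0/2=0, d=(M1−M0)/(6·1)=2/15, b=Δ0−h0·(2M0+M1)/6=43/15
seg 1: a=3, c=M1/2=2/5, d=(M2−M1)/(6·1)=-5/3, b=Δ1−h1·(2M1+M2)/6=49/15
seg 2: a=5, c=M2/2=-23/5, d=(M3−M2)/(6·1)=23/15, b=Δ2−h2·(2M2+M3)/6=-14/15
t_q=1/2 → seg 0, τ=1/2; S=0+43/15·τ+0·τ²+2/15·τ³=29/20

  seg 0: a=0 b=43/15 c=0 d=2/15
  seg 1: a=3 b=49/15 c=2/5 d=-5/3
  seg 2: a=5 b=-14/15 c=-23/5 d=23/15
S(1/2) = 29/20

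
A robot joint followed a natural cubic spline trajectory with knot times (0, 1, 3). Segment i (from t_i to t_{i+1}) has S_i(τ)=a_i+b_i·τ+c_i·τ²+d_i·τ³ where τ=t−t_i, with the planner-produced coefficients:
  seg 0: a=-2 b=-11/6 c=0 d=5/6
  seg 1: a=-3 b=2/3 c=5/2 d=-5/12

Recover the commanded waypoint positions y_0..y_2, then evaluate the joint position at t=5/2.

y_0 = S_0(0) = a_0 = -2
y_1 = S_1(0) = a_1 = -3
y_2 = S_1(2) = 5
t_q=5/2 is in segment 1 (τ=3/2); S_1(τ)=71/32

y_0=-2 y_1=-3 y_2=5
S(5/2) = 71/32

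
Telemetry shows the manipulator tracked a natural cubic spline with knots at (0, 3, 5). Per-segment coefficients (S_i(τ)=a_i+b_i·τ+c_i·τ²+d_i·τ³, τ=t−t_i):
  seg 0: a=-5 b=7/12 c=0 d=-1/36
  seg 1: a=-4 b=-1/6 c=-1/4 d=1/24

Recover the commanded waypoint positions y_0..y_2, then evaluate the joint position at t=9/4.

y_0 = S_0(0) = a_0 = -5
y_1 = S_1(0) = a_1 = -4
y_2 = S_1(2) = -5
t_q=9/4 is in segment 0 (τ=9/4); S_0(τ)=-1025/256

y_0=-5 y_1=-4 y_2=-5
S(9/4) = -1025/256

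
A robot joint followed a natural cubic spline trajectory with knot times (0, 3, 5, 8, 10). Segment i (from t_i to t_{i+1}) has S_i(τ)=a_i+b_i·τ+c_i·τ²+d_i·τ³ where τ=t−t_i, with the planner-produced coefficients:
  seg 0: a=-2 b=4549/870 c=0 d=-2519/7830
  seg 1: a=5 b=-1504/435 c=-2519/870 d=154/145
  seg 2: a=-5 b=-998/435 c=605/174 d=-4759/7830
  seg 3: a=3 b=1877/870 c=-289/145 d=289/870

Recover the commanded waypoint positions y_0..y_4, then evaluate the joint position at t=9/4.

y_0=-2 y_1=5 y_2=-5 y_3=3 y_4=2
S(9/4) = 113219/18560

y_0 = S_0(0) = a_0 = -2
y_1 = S_1(0) = a_1 = 5
y_2 = S_2(0) = a_2 = -5
y_3 = S_3(0) = a_3 = 3
y_4 = S_3(2) = 2
t_q=9/4 is in segment 0 (τ=9/4); S_0(τ)=113219/18560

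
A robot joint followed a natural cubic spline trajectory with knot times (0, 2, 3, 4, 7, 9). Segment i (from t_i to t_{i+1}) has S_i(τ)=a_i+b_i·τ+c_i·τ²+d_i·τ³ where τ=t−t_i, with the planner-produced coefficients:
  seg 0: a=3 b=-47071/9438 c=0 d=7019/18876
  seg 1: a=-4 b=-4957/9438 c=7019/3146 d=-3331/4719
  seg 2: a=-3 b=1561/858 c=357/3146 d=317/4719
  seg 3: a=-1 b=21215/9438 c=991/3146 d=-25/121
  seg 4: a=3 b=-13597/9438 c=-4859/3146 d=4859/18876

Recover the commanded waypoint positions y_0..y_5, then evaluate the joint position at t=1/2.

y_0=3 y_1=-4 y_2=-3 y_3=-1 y_4=3 y_5=-4
S(1/2) = 27825/50336

y_0 = S_0(0) = a_0 = 3
y_1 = S_1(0) = a_1 = -4
y_2 = S_2(0) = a_2 = -3
y_3 = S_3(0) = a_3 = -1
y_4 = S_4(0) = a_4 = 3
y_5 = S_4(2) = -4
t_q=1/2 is in segment 0 (τ=1/2); S_0(τ)=27825/50336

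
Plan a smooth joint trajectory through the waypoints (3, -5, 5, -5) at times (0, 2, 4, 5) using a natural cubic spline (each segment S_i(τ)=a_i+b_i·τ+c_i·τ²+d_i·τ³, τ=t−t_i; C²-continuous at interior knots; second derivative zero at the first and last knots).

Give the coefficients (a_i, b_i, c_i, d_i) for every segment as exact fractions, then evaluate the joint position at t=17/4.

Δ: Δ0=-4, Δ1=5, Δ2=-10
row 1: diag=8, rhs=54; c'=1/4, d'=27/4
row 2: denom=6−2·1/4=11/2; d'=(-90−2·27/4)/(11/2)=-207/11
back: M2=-207/11
back: M1=27/4−1/4·-207/11=126/11
M: M0=0, M1=126/11, M2=-207/11, M3=0
seg 0: a=3, c=M0/2=0, d=(M1−M0)/(6·2)=21/22, b=Δ0−h0·(2M0+M1)/6=-86/11
seg 1: a=-5, c=M1/2=63/11, d=(M2−M1)/(6·2)=-111/44, b=Δ1−h1·(2M1+M2)/6=40/11
seg 2: a=5, c=M2/2=-207/22, d=(M3−M2)/(6·1)=69/22, b=Δ2−h2·(2M2+M3)/6=-41/11
t_q=17/4 → seg 2, τ=1/4; S=5+-41/11·τ+-207/22·τ²+69/22·τ³=4969/1408

  seg 0: a=3 b=-86/11 c=0 d=21/22
  seg 1: a=-5 b=40/11 c=63/11 d=-111/44
  seg 2: a=5 b=-41/11 c=-207/22 d=69/22
S(17/4) = 4969/1408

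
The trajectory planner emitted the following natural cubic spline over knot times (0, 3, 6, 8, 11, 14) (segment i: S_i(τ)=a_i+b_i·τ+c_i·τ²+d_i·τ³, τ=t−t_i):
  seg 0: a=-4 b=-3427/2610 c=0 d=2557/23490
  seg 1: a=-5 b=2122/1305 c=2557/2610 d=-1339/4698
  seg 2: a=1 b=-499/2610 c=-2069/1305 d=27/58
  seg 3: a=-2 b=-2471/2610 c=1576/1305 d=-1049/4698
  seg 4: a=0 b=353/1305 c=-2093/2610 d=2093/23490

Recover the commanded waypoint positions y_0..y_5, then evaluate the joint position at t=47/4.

y_0 = S_0(0) = a_0 = -4
y_1 = S_1(0) = a_1 = -5
y_2 = S_2(0) = a_2 = 1
y_3 = S_3(0) = a_3 = -2
y_4 = S_4(0) = a_4 = 0
y_5 = S_4(3) = -4
t_q=47/4 is in segment 4 (τ=3/4); S_4(τ)=-3909/18560

y_0=-4 y_1=-5 y_2=1 y_3=-2 y_4=0 y_5=-4
S(47/4) = -3909/18560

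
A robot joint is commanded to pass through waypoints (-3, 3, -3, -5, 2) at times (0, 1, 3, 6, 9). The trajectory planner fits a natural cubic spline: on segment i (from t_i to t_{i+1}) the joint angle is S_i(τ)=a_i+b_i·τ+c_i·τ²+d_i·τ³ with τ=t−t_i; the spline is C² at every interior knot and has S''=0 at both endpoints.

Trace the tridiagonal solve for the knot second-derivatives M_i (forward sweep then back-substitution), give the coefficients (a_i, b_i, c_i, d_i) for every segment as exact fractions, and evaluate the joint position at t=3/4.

  seg 0: a=-3 b=4745/618 c=0 d=-1037/618
  seg 1: a=3 b=817/309 c=-1037/206 d=1367/1236
  seg 2: a=-3 b=-1304/309 c=165/103 d=-43/309
  seg 3: a=-5 b=505/309 c=36/103 d=-4/103
S(3/4) = 27035/13184

Δ: Δ0=6, Δ1=-3, Δ2=-2/3, Δ3=7/3
row 1: diag=6, rhs=-54; c'=1/3, d'=-9
row 2: denom=10−2·1/3=28/3; d'=(14−2·-9)/(28/3)=24/7
row 3: denom=12−3·9/28=309/28; d'=(18−3·24/7)/(309/28)=72/103
back: M3=72/103
back: M2=24/7−9/28·72/103=330/103
back: M1=-9−1/3·330/103=-1037/103
M: M0=0, M1=-1037/103, M2=330/103, M3=72/103, M4=0
seg 0: a=-3, c=M0/2=0, d=(M1−M0)/(6·1)=-1037/618, b=Δ0−h0·(2M0+M1)/6=4745/618
seg 1: a=3, c=M1/2=-1037/206, d=(M2−M1)/(6·2)=1367/1236, b=Δ1−h1·(2M1+M2)/6=817/309
seg 2: a=-3, c=M2/2=165/103, d=(M3−M2)/(6·3)=-43/309, b=Δ2−h2·(2M2+M3)/6=-1304/309
seg 3: a=-5, c=M3/2=36/103, d=(M4−M3)/(6·3)=-4/103, b=Δ3−h3·(2M3+M4)/6=505/309
t_q=3/4 → seg 0, τ=3/4; S=-3+4745/618·τ+0·τ²+-1037/618·τ³=27035/13184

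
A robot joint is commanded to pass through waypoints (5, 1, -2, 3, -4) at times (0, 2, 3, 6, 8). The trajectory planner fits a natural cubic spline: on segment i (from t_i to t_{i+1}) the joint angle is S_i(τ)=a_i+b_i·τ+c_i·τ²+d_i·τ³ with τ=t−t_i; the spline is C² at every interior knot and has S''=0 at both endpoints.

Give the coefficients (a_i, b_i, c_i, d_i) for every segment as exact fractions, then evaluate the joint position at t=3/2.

  seg 0: a=5 b=-1697/1248 c=0 d=-799/4992
  seg 1: a=1 b=-2047/624 c=-799/832 d=3097/2496
  seg 2: a=-2 b=-3691/2496 c=1149/416 d=-329/576
  seg 3: a=3 b=-205/624 c=-1979/832 d=1979/4992
S(3/2) = 32217/13312

Δ: Δ0=-2, Δ1=-3, Δ2=5/3, Δ3=-7/2
row 1: diag=6, rhs=-6; c'=1/6, d'=-1
row 2: denom=8−1·1/6=47/6; d'=(28−1·-1)/(47/6)=174/47
row 3: denom=10−3·18/47=416/47; d'=(-31−3·174/47)/(416/47)=-1979/416
back: M3=-1979/416
back: M2=174/47−18/47·-1979/416=1149/208
back: M1=-1−1/6·1149/208=-799/416
M: M0=0, M1=-799/416, M2=1149/208, M3=-1979/416, M4=0
seg 0: a=5, c=M0/2=0, d=(M1−M0)/(6·2)=-799/4992, b=Δ0−h0·(2M0+M1)/6=-1697/1248
seg 1: a=1, c=M1/2=-799/832, d=(M2−M1)/(6·1)=3097/2496, b=Δ1−h1·(2M1+M2)/6=-2047/624
seg 2: a=-2, c=M2/2=1149/416, d=(M3−M2)/(6·3)=-329/576, b=Δ2−h2·(2M2+M3)/6=-3691/2496
seg 3: a=3, c=M3/2=-1979/832, d=(M4−M3)/(6·2)=1979/4992, b=Δ3−h3·(2M3+M4)/6=-205/624
t_q=3/2 → seg 0, τ=3/2; S=5+-1697/1248·τ+0·τ²+-799/4992·τ³=32217/13312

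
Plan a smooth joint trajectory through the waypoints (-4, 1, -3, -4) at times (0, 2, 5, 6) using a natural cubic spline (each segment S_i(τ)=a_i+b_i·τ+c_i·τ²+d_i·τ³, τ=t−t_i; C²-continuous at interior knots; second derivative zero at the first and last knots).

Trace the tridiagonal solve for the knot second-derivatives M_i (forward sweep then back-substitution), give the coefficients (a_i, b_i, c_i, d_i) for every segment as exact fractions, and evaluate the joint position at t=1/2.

  seg 0: a=-4 b=1445/426 c=0 d=-95/426
  seg 1: a=1 b=305/426 c=-95/71 d=31/142
  seg 2: a=-3 b=-302/213 c=89/142 d=-89/426
S(1/2) = -2649/1136

Δ: Δ0=5/2, Δ1=-4/3, Δ2=-1
row 1: diag=10, rhs=-23; c'=3/10, d'=-23/10
row 2: denom=8−3·3/10=71/10; d'=(2−3·-23/10)/(71/10)=89/71
back: M2=89/71
back: M1=-23/10−3/10·89/71=-190/71
M: M0=0, M1=-190/71, M2=89/71, M3=0
seg 0: a=-4, c=M0/2=0, d=(M1−M0)/(6·2)=-95/426, b=Δ0−h0·(2M0+M1)/6=1445/426
seg 1: a=1, c=M1/2=-95/71, d=(M2−M1)/(6·3)=31/142, b=Δ1−h1·(2M1+M2)/6=305/426
seg 2: a=-3, c=M2/2=89/142, d=(M3−M2)/(6·1)=-89/426, b=Δ2−h2·(2M2+M3)/6=-302/213
t_q=1/2 → seg 0, τ=1/2; S=-4+1445/426·τ+0·τ²+-95/426·τ³=-2649/1136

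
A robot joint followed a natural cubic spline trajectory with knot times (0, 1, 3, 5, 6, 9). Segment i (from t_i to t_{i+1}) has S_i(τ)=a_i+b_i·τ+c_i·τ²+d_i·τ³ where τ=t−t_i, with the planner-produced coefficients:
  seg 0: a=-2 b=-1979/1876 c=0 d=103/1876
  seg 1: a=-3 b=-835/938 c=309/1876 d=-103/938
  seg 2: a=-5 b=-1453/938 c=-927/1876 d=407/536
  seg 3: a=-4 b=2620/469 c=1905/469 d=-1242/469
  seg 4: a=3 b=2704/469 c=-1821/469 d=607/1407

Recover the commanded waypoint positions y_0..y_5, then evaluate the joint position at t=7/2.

y_0=-2 y_1=-3 y_2=-5 y_3=-4 y_4=3 y_5=-3
S(7/2) = -174187/30016

y_0 = S_0(0) = a_0 = -2
y_1 = S_1(0) = a_1 = -3
y_2 = S_2(0) = a_2 = -5
y_3 = S_3(0) = a_3 = -4
y_4 = S_4(0) = a_4 = 3
y_5 = S_4(3) = -3
t_q=7/2 is in segment 2 (τ=1/2); S_2(τ)=-174187/30016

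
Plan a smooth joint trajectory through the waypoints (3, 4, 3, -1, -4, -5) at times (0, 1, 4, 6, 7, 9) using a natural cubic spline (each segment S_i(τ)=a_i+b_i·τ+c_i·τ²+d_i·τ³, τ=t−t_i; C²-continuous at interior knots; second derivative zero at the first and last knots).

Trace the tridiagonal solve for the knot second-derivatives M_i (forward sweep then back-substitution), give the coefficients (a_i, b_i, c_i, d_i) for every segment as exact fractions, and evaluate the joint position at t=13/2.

  seg 0: a=3 b=7811/6879 c=0 d=-932/6879
  seg 1: a=4 b=5015/6879 c=-932/2293 d=40/2293
  seg 2: a=3 b=-8521/6879 c=-572/2293 d=-1805/27516
  seg 3: a=-1 b=-20800/6879 c=-2949/4586 d=9173/13758
  seg 4: a=-4 b=-31775/13758 c=3112/2293 d=-1556/6879
S(13/2) = -94995/36688

Δ: Δ0=1, Δ1=-1/3, Δ2=-2, Δ3=-3, Δ4=-1/2
row 1: diag=8, rhs=-8; c'=3/8, d'=-1
row 2: denom=10−3·3/8=71/8; d'=(-10−3·-1)/(71/8)=-56/71
row 3: denom=6−2·16/71=394/71; d'=(-6−2·-56/71)/(394/71)=-157/197
row 4: denom=6−1·71/394=2293/394; d'=(15−1·-157/197)/(2293/394)=6224/2293
back: M4=6224/2293
back: M3=-157/197−71/394·6224/2293=-2949/2293
back: M2=-56/71−16/71·-2949/2293=-1144/2293
back: M1=-1−3/8·-1144/2293=-1864/2293
M: M0=0, M1=-1864/2293, M2=-1144/2293, M3=-2949/2293, M4=6224/2293, M5=0
seg 0: a=3, c=M0/2=0, d=(M1−M0)/(6·1)=-932/6879, b=Δ0−h0·(2M0+M1)/6=7811/6879
seg 1: a=4, c=M1/2=-932/2293, d=(M2−M1)/(6·3)=40/2293, b=Δ1−h1·(2M1+M2)/6=5015/6879
seg 2: a=3, c=M2/2=-572/2293, d=(M3−M2)/(6·2)=-1805/27516, b=Δ2−h2·(2M2+M3)/6=-8521/6879
seg 3: a=-1, c=M3/2=-2949/4586, d=(M4−M3)/(6·1)=9173/13758, b=Δ3−h3·(2M3+M4)/6=-20800/6879
seg 4: a=-4, c=M4/2=3112/2293, d=(M5−M4)/(6·2)=-1556/6879, b=Δ4−h4·(2M4+M5)/6=-31775/13758
t_q=13/2 → seg 3, τ=1/2; S=-1+-20800/6879·τ+-2949/4586·τ²+9173/13758·τ³=-94995/36688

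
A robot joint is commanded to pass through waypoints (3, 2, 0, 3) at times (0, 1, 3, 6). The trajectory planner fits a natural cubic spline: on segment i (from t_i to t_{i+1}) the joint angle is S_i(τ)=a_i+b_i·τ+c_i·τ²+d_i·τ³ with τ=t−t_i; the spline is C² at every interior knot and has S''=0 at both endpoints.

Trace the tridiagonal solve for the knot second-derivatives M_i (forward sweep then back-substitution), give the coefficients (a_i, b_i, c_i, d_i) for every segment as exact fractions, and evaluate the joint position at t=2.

  seg 0: a=3 b=-13/14 c=0 d=-1/14
  seg 1: a=2 b=-8/7 c=-3/14 d=1/7
  seg 2: a=0 b=-2/7 c=9/14 d=-1/14
S(2) = 11/14

Δ: Δ0=-1, Δ1=-1, Δ2=1
row 1: diag=6, rhs=0; c'=1/3, d'=0
row 2: denom=10−2·1/3=28/3; d'=(12−2·0)/(28/3)=9/7
back: M2=9/7
back: M1=0−1/3·9/7=-3/7
M: M0=0, M1=-3/7, M2=9/7, M3=0
seg 0: a=3, c=M0/2=0, d=(M1−M0)/(6·1)=-1/14, b=Δ0−h0·(2M0+M1)/6=-13/14
seg 1: a=2, c=M1/2=-3/14, d=(M2−M1)/(6·2)=1/7, b=Δ1−h1·(2M1+M2)/6=-8/7
seg 2: a=0, c=M2/2=9/14, d=(M3−M2)/(6·3)=-1/14, b=Δ2−h2·(2M2+M3)/6=-2/7
t_q=2 → seg 1, τ=1; S=2+-8/7·τ+-3/14·τ²+1/7·τ³=11/14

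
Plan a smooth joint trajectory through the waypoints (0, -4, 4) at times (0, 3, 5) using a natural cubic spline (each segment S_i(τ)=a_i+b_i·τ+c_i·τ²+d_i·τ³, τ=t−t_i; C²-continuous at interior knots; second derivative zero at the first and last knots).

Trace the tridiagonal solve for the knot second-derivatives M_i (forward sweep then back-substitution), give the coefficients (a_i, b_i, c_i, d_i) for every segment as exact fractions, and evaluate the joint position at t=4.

Δ: Δ0=-4/3, Δ1=4
row 1: diag=10, rhs=32; c'=1/5, d'=16/5
back: M1=16/5
M: M0=0, M1=16/5, M2=0
seg 0: a=0, c=M0/2=0, d=(M1−M0)/(6·3)=8/45, b=Δ0−h0·(2M0+M1)/6=-44/15
seg 1: a=-4, c=M1/2=8/5, d=(M2−M1)/(6·2)=-4/15, b=Δ1−h1·(2M1+M2)/6=28/15
t_q=4 → seg 1, τ=1; S=-4+28/15·τ+8/5·τ²+-4/15·τ³=-4/5

  seg 0: a=0 b=-44/15 c=0 d=8/45
  seg 1: a=-4 b=28/15 c=8/5 d=-4/15
S(4) = -4/5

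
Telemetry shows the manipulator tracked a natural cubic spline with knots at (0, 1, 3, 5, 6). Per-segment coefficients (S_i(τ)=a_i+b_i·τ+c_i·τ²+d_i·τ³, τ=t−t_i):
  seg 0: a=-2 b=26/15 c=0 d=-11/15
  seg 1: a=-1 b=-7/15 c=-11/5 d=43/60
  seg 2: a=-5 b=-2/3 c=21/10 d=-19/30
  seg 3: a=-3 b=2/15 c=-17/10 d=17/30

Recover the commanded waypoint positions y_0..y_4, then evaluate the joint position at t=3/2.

y_0=-2 y_1=-1 y_2=-5 y_3=-3 y_4=-4
S(3/2) = -271/160

y_0 = S_0(0) = a_0 = -2
y_1 = S_1(0) = a_1 = -1
y_2 = S_2(0) = a_2 = -5
y_3 = S_3(0) = a_3 = -3
y_4 = S_3(1) = -4
t_q=3/2 is in segment 1 (τ=1/2); S_1(τ)=-271/160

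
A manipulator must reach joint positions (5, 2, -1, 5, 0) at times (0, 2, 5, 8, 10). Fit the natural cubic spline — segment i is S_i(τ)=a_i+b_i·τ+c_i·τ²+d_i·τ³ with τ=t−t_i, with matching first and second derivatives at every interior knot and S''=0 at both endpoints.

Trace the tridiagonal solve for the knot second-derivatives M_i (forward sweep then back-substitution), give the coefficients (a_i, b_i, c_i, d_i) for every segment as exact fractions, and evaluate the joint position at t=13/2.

  seg 0: a=5 b=-23/17 c=0 d=-5/136
  seg 1: a=2 b=-61/34 c=-15/68 d=11/68
  seg 2: a=-1 b=5/4 c=21/17 d=-67/204
  seg 3: a=5 b=-7/34 c=-117/68 d=39/136
S(13/2) = 1385/544

Δ: Δ0=-3/2, Δ1=-1, Δ2=2, Δ3=-5/2
row 1: diag=10, rhs=3; c'=3/10, d'=3/10
row 2: denom=12−3·3/10=111/10; d'=(18−3·3/10)/(111/10)=57/37
row 3: denom=10−3·10/37=340/37; d'=(-27−3·57/37)/(340/37)=-117/34
back: M3=-117/34
back: M2=57/37−10/37·-117/34=42/17
back: M1=3/10−3/10·42/17=-15/34
M: M0=0, M1=-15/34, M2=42/17, M3=-117/34, M4=0
seg 0: a=5, c=M0/2=0, d=(M1−M0)/(6·2)=-5/136, b=Δ0−h0·(2M0+M1)/6=-23/17
seg 1: a=2, c=M1/2=-15/68, d=(M2−M1)/(6·3)=11/68, b=Δ1−h1·(2M1+M2)/6=-61/34
seg 2: a=-1, c=M2/2=21/17, d=(M3−M2)/(6·3)=-67/204, b=Δ2−h2·(2M2+M3)/6=5/4
seg 3: a=5, c=M3/2=-117/68, d=(M4−M3)/(6·2)=39/136, b=Δ3−h3·(2M3+M4)/6=-7/34
t_q=13/2 → seg 2, τ=3/2; S=-1+5/4·τ+21/17·τ²+-67/204·τ³=1385/544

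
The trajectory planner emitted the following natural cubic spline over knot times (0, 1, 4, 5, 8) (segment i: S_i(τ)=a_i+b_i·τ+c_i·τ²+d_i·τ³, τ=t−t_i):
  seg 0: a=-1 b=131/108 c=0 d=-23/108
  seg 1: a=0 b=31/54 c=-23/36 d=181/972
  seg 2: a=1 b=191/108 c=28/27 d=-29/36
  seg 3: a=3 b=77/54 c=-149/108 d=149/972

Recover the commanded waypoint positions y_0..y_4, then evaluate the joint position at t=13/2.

y_0 = S_0(0) = a_0 = -1
y_1 = S_1(0) = a_1 = 0
y_2 = S_2(0) = a_2 = 1
y_3 = S_3(0) = a_3 = 3
y_4 = S_3(3) = -1
t_q=13/2 is in segment 3 (τ=3/2); S_3(τ)=245/96

y_0=-1 y_1=0 y_2=1 y_3=3 y_4=-1
S(13/2) = 245/96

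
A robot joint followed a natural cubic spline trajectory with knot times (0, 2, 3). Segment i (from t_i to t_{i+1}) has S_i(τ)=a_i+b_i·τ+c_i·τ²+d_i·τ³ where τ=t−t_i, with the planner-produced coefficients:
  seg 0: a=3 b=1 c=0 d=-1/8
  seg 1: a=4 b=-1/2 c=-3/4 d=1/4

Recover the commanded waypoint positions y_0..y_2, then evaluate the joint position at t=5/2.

y_0 = S_0(0) = a_0 = 3
y_1 = S_1(0) = a_1 = 4
y_2 = S_1(1) = 3
t_q=5/2 is in segment 1 (τ=1/2); S_1(τ)=115/32

y_0=3 y_1=4 y_2=3
S(5/2) = 115/32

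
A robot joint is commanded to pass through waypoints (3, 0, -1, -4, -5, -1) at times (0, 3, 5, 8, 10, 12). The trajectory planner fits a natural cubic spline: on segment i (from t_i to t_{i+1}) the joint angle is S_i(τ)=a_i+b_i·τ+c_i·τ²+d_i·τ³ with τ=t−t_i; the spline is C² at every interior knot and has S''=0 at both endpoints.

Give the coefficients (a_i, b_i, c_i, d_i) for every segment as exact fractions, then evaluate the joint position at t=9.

  seg 0: a=3 b=-1303/1096 c=0 d=23/1096
  seg 1: a=0 b=-341/548 c=207/1096 d=-35/548
  seg 2: a=-1 b=-347/548 c=-213/1096 d=79/3288
  seg 3: a=-4 b=-1261/1096 c=3/137 d=665/4384
  seg 4: a=-5 b=415/548 c=2043/2192 d=-681/4384
S(9) = -21819/4384

Δ: Δ0=-1, Δ1=-1/2, Δ2=-1, Δ3=-1/2, Δ4=2
row 1: diag=10, rhs=3; c'=1/5, d'=3/10
row 2: denom=10−2·1/5=48/5; d'=(-3−2·3/10)/(48/5)=-3/8
row 3: denom=10−3·5/16=145/16; d'=(3−3·-3/8)/(145/16)=66/145
row 4: denom=8−2·32/145=1096/145; d'=(15−2·66/145)/(1096/145)=2043/1096
back: M4=2043/1096
back: M3=66/145−32/145·2043/1096=6/137
back: M2=-3/8−5/16·6/137=-213/548
back: M1=3/10−1/5·-213/548=207/548
M: M0=0, M1=207/548, M2=-213/548, M3=6/137, M4=2043/1096, M5=0
seg 0: a=3, c=M0/2=0, d=(M1−M0)/(6·3)=23/1096, b=Δ0−h0·(2M0+M1)/6=-1303/1096
seg 1: a=0, c=M1/2=207/1096, d=(M2−M1)/(6·2)=-35/548, b=Δ1−h1·(2M1+M2)/6=-341/548
seg 2: a=-1, c=M2/2=-213/1096, d=(M3−M2)/(6·3)=79/3288, b=Δ2−h2·(2M2+M3)/6=-347/548
seg 3: a=-4, c=M3/2=3/137, d=(M4−M3)/(6·2)=665/4384, b=Δ3−h3·(2M3+M4)/6=-1261/1096
seg 4: a=-5, c=M4/2=2043/2192, d=(M5−M4)/(6·2)=-681/4384, b=Δ4−h4·(2M4+M5)/6=415/548
t_q=9 → seg 3, τ=1; S=-4+-1261/1096·τ+3/137·τ²+665/4384·τ³=-21819/4384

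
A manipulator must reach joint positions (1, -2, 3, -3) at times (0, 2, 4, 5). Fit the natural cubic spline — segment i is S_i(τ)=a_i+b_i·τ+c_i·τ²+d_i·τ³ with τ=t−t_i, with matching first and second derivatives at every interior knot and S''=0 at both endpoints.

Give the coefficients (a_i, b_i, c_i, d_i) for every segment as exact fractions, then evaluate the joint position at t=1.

Δ: Δ0=-3/2, Δ1=5/2, Δ2=-6
row 1: diag=8, rhs=24; c'=1/4, d'=3
row 2: denom=6−2·1/4=11/2; d'=(-51−2·3)/(11/2)=-114/11
back: M2=-114/11
back: M1=3−1/4·-114/11=123/22
M: M0=0, M1=123/22, M2=-114/11, M3=0
seg 0: a=1, c=M0/2=0, d=(M1−M0)/(6·2)=41/88, b=Δ0−h0·(2M0+M1)/6=-37/11
seg 1: a=-2, c=M1/2=123/44, d=(M2−M1)/(6·2)=-117/88, b=Δ1−h1·(2M1+M2)/6=49/22
seg 2: a=3, c=M2/2=-57/11, d=(M3−M2)/(6·1)=19/11, b=Δ2−h2·(2M2+M3)/6=-28/11
t_q=1 → seg 0, τ=1; S=1+-37/11·τ+0·τ²+41/88·τ³=-167/88

  seg 0: a=1 b=-37/11 c=0 d=41/88
  seg 1: a=-2 b=49/22 c=123/44 d=-117/88
  seg 2: a=3 b=-28/11 c=-57/11 d=19/11
S(1) = -167/88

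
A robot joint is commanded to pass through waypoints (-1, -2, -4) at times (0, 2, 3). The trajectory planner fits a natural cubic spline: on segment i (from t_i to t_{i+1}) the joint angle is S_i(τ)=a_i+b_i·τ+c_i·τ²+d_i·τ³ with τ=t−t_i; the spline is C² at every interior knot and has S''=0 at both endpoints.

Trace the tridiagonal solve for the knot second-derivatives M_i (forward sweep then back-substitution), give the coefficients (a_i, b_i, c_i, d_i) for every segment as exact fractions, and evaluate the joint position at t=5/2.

Δ: Δ0=-1/2, Δ1=-2
row 1: diag=6, rhs=-9; c'=1/6, d'=-3/2
back: M1=-3/2
M: M0=0, M1=-3/2, M2=0
seg 0: a=-1, c=M0/2=0, d=(M1−M0)/(6·2)=-1/8, b=Δ0−h0·(2M0+M1)/6=0
seg 1: a=-2, c=M1/2=-3/4, d=(M2−M1)/(6·1)=1/4, b=Δ1−h1·(2M1+M2)/6=-3/2
t_q=5/2 → seg 1, τ=1/2; S=-2+-3/2·τ+-3/4·τ²+1/4·τ³=-93/32

  seg 0: a=-1 b=0 c=0 d=-1/8
  seg 1: a=-2 b=-3/2 c=-3/4 d=1/4
S(5/2) = -93/32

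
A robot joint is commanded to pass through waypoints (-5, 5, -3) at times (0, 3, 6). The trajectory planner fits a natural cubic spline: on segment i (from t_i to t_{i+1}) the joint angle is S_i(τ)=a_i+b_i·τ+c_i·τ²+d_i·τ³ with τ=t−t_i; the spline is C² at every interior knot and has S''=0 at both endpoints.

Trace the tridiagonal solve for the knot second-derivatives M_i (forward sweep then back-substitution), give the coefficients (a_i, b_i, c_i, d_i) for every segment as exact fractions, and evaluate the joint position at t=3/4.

Δ: Δ0=10/3, Δ1=-8/3
row 1: diag=12, rhs=-36; c'=1/4, d'=-3
back: M1=-3
M: M0=0, M1=-3, M2=0
seg 0: a=-5, c=M0/2=0, d=(M1−M0)/(6·3)=-1/6, b=Δ0−h0·(2M0+M1)/6=29/6
seg 1: a=5, c=M1/2=-3/2, d=(M2−M1)/(6·3)=1/6, b=Δ1−h1·(2M1+M2)/6=1/3
t_q=3/4 → seg 0, τ=3/4; S=-5+29/6·τ+0·τ²+-1/6·τ³=-185/128

  seg 0: a=-5 b=29/6 c=0 d=-1/6
  seg 1: a=5 b=1/3 c=-3/2 d=1/6
S(3/4) = -185/128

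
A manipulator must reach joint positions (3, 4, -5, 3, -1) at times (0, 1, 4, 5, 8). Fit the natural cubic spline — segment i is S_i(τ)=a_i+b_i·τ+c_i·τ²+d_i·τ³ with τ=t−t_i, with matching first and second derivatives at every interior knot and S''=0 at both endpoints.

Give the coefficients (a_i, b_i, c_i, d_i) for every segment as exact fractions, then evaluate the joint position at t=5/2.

Δ: Δ0=1, Δ1=-3, Δ2=8, Δ3=-4/3
row 1: diag=8, rhs=-24; c'=3/8, d'=-3
row 2: denom=8−3·3/8=55/8; d'=(66−3·-3)/(55/8)=120/11
row 3: denom=8−1·8/55=432/55; d'=(-56−1·120/11)/(432/55)=-230/27
back: M3=-230/27
back: M2=120/11−8/55·-230/27=328/27
back: M1=-3−3/8·328/27=-68/9
M: M0=0, M1=-68/9, M2=328/27, M3=-230/27, M4=0
seg 0: a=3, c=M0/2=0, d=(M1−M0)/(6·1)=-34/27, b=Δ0−h0·(2M0+M1)/6=61/27
seg 1: a=4, c=M1/2=-34/9, d=(M2−M1)/(6·3)=266/243, b=Δ1−h1·(2M1+M2)/6=-41/27
seg 2: a=-5, c=M2/2=164/27, d=(M3−M2)/(6·1)=-31/9, b=Δ2−h2·(2M2+M3)/6=145/27
seg 3: a=3, c=M3/2=-115/27, d=(M4−M3)/(6·3)=115/243, b=Δ3−h3·(2M3+M4)/6=194/27
t_q=5/2 → seg 1, τ=3/2; S=4+-41/27·τ+-34/9·τ²+266/243·τ³=-37/12

  seg 0: a=3 b=61/27 c=0 d=-34/27
  seg 1: a=4 b=-41/27 c=-34/9 d=266/243
  seg 2: a=-5 b=145/27 c=164/27 d=-31/9
  seg 3: a=3 b=194/27 c=-115/27 d=115/243
S(5/2) = -37/12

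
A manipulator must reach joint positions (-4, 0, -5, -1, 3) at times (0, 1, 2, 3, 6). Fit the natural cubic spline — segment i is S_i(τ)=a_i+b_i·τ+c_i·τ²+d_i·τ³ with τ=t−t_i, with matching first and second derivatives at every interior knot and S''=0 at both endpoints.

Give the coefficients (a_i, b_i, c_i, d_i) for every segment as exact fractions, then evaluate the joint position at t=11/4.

  seg 0: a=-4 b=2453/348 c=0 d=-1061/348
  seg 1: a=0 b=-365/174 c=-1061/116 d=2173/348
  seg 2: a=-5 b=-577/348 c=278/29 d=-1367/348
  seg 3: a=-1 b=997/174 c=-255/116 d=85/348
S(11/4) = -18623/7424

Δ: Δ0=4, Δ1=-5, Δ2=4, Δ3=4/3
row 1: diag=4, rhs=-54; c'=1/4, d'=-27/2
row 2: denom=4−1·1/4=15/4; d'=(54−1·-27/2)/(15/4)=18
row 3: denom=8−1·4/15=116/15; d'=(-16−1·18)/(116/15)=-255/58
back: M3=-255/58
back: M2=18−4/15·-255/58=556/29
back: M1=-27/2−1/4·556/29=-1061/58
M: M0=0, M1=-1061/58, M2=556/29, M3=-255/58, M4=0
seg 0: a=-4, c=M0/2=0, d=(M1−M0)/(6·1)=-1061/348, b=Δ0−h0·(2M0+M1)/6=2453/348
seg 1: a=0, c=M1/2=-1061/116, d=(M2−M1)/(6·1)=2173/348, b=Δ1−h1·(2M1+M2)/6=-365/174
seg 2: a=-5, c=M2/2=278/29, d=(M3−M2)/(6·1)=-1367/348, b=Δ2−h2·(2M2+M3)/6=-577/348
seg 3: a=-1, c=M3/2=-255/116, d=(M4−M3)/(6·3)=85/348, b=Δ3−h3·(2M3+M4)/6=997/174
t_q=11/4 → seg 2, τ=3/4; S=-5+-577/348·τ+278/29·τ²+-1367/348·τ³=-18623/7424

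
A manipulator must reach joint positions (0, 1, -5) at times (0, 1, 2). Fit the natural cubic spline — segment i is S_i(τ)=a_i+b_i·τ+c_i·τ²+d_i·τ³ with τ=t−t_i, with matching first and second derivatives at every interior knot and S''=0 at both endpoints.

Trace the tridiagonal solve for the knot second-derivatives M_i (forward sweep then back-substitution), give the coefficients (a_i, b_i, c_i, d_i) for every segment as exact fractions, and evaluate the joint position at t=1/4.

  seg 0: a=0 b=11/4 c=0 d=-7/4
  seg 1: a=1 b=-5/2 c=-21/4 d=7/4
S(1/4) = 169/256

Δ: Δ0=1, Δ1=-6
row 1: diag=4, rhs=-42; c'=1/4, d'=-21/2
back: M1=-21/2
M: M0=0, M1=-21/2, M2=0
seg 0: a=0, c=M0/2=0, d=(M1−M0)/(6·1)=-7/4, b=Δ0−h0·(2M0+M1)/6=11/4
seg 1: a=1, c=M1/2=-21/4, d=(M2−M1)/(6·1)=7/4, b=Δ1−h1·(2M1+M2)/6=-5/2
t_q=1/4 → seg 0, τ=1/4; S=0+11/4·τ+0·τ²+-7/4·τ³=169/256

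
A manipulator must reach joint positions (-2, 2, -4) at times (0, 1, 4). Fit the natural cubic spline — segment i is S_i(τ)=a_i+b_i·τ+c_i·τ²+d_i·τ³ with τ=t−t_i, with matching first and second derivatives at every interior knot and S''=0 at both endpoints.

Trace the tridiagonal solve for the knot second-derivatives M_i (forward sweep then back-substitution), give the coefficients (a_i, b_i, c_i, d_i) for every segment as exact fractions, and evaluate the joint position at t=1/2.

Δ: Δ0=4, Δ1=-2
row 1: diag=8, rhs=-36; c'=3/8, d'=-9/2
back: M1=-9/2
M: M0=0, M1=-9/2, M2=0
seg 0: a=-2, c=M0/2=0, d=(M1−M0)/(6·1)=-3/4, b=Δ0−h0·(2M0+M1)/6=19/4
seg 1: a=2, c=M1/2=-9/4, d=(M2−M1)/(6·3)=1/4, b=Δ1−h1·(2M1+M2)/6=5/2
t_q=1/2 → seg 0, τ=1/2; S=-2+19/4·τ+0·τ²+-3/4·τ³=9/32

  seg 0: a=-2 b=19/4 c=0 d=-3/4
  seg 1: a=2 b=5/2 c=-9/4 d=1/4
S(1/2) = 9/32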